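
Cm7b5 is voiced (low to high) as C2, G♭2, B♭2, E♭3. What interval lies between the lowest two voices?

Those voices are C2 and G♭2.
C up to G♭ is 6 semitones, a half step narrower than a perfect fifth, so the interval is diminished.

diminished fifth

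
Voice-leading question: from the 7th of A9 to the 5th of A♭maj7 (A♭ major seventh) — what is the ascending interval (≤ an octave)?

The 7th of A9 is G; the 5th of A♭maj7 (A♭ major seventh) is E♭.
From G to E♭: 8 semitones over a sixth = minor.

minor 6th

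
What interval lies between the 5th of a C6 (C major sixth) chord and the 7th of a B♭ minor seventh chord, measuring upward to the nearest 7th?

minor 2nd

C6 (C major sixth) has G as its 5th, and B♭ minor seventh has A♭ as its 7th.
G up to A♭ is 1 semitone, a half step narrower than a major second, so the interval is minor.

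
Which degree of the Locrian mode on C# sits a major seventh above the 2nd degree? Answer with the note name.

C#

The scale is C# D E F# G A B.
The 2nd degree is D; a major seventh above that is C# — scale degree 1.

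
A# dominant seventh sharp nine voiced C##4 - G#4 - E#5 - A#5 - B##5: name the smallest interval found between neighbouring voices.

Adjacent intervals: C##4→G#4 = diminished fifth; G#4→E#5 = major sixth; E#5→A#5 = perfect fourth; A#5→B##5 = augmented second.
The smallest is A#5 to B##5, an augmented second (3 semitones).

augmented second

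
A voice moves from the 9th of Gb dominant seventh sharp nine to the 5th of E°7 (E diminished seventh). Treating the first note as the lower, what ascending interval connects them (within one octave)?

minor second

The 9th of Gb dominant seventh sharp nine is A; the 5th of E°7 (E diminished seventh) is Bb.
A up to Bb is 1 semitone, a half step narrower than a major second, so the interval is minor.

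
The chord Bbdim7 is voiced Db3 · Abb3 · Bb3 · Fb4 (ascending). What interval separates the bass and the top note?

minor 10th

The outer voices are Db3 and Fb4.
From Db to Fb: 15 semitones over a tenth = minor.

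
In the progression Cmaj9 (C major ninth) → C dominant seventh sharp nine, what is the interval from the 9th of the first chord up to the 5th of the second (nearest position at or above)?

perfect 4th

Cmaj9 (C major ninth) has D as its 9th, and C dominant seventh sharp nine has G as its 5th.
D up to G spans 4 letter names and 5 semitones — a perfect fourth.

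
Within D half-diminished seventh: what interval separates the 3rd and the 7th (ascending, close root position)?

D half-diminished seventh is spelled D, F, Ab, C.
That puts F below C.
From F to C is 7 semitones, exactly the perfect fifth.

perfect fifth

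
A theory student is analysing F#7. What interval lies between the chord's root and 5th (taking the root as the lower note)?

The chord tones of F#7 are F# A# C# E.
So we need the interval from F# up to C#.
From F# to C# is 7 semitones, exactly the perfect fifth.

perfect 5th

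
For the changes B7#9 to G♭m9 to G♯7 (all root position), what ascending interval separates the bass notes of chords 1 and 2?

diminished 6th

The roots are B and G♭.
B up to G♭ is 7 semitones, a whole step narrower than a major sixth, so the interval is diminished.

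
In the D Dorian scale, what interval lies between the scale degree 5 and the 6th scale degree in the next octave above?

The scale runs D E F G A B C.
So we need the interval from A up to B.
A up to B spans 9 letter names and 14 semitones — a major ninth.

major ninth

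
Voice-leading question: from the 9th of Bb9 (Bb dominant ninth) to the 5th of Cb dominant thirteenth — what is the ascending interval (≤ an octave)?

d5

The 9th of Bb9 (Bb dominant ninth) is C; the 5th of Cb dominant thirteenth is Gb.
From C to Gb: 6 semitones over a fifth = diminished.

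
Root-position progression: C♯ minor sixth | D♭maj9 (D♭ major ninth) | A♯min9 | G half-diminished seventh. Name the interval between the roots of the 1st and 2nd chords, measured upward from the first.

The roots are C♯ and D♭.
2 letter names make it a second; at 0 semitones (a whole step narrower than major) the quality is diminished.

diminished second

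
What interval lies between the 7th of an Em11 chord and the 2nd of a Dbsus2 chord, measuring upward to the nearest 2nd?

minor second

The 7th of Em11 is D; the 2nd of Dbsus2 is Eb.
D up to Eb is 1 semitone, a half step narrower than a major second, so the interval is minor.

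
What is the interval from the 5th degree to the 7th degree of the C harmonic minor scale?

major third

C harmonic minor: C D E♭ F G A♭ B.
So we need the interval from G up to B.
G up to B spans 3 letter names and 4 semitones — a major third.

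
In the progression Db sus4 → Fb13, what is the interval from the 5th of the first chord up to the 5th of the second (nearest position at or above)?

The 5th of Db sus4 is Ab; the 5th of Fb13 is Cb.
From Ab to Cb: 3 semitones over a third = minor.

minor third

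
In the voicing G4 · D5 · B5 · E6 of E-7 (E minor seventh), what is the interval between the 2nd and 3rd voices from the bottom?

M6

Those voices are D5 and B5.
D up to B spans 6 letter names and 9 semitones — a major sixth.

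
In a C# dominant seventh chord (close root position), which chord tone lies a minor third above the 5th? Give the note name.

B

C#7: C#–E#–G#–B.
The 5th is G#. A minor third above G# is B.
B is the chord's 7th.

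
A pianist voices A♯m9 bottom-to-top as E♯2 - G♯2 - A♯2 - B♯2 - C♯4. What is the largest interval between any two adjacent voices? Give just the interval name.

m9

Adjacent intervals: E♯2→G♯2 = minor third; G♯2→A♯2 = major second; A♯2→B♯2 = major second; B♯2→C♯4 = minor ninth.
The largest is B♯2 to C♯4, a minor ninth (13 semitones).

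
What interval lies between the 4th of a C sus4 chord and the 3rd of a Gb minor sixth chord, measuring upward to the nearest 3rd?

The 4th of C sus4 is F; the 3rd of Gb minor sixth is Bbb.
From F to Bbb: 4 semitones over a fourth = diminished.

diminished fourth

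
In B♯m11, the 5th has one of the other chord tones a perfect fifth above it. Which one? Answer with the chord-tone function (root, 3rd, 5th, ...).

9th

Spelling the chord: B♯–D♯–F𝄪–A♯–C𝄪–E♯.
The 5th is F𝄪. A perfect fifth above F𝄪 is C𝄪.
C𝄪 is the chord's 9th.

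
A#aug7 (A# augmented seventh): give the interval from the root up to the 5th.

augmented fifth

Spelling the chord: A# C## E## G#.
Root = A#; 5th = E##.
From A# to E##: 8 semitones over a fifth = augmented.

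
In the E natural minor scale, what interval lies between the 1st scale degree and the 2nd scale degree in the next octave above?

major 9th

E natural minor: E F# G A B C D.
1st scale degree = E; 2nd degree (up an octave) = F#.
From E to F# is 14 semitones, exactly the major ninth.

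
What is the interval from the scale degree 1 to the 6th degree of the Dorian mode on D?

Spelling the Dorian mode on D: D E F G A B C.
That puts D below B.
Counting 6 letters and 9 half steps from D gives a major sixth.

major 6th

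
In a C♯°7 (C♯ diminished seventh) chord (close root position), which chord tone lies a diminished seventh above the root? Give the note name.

C♯°7 (C♯ diminished seventh): C♯–E–G–B♭.
The root is C♯. A diminished seventh above C♯ is B♭.
B♭ is the chord's 7th.

Bb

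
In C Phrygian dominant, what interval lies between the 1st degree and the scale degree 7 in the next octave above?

minor fourteenth

Spelling C Phrygian dominant: C D♭ E F G A♭ B♭.
So we need the interval from C up to B♭.
From C to B♭: 22 semitones over a fourteenth = minor.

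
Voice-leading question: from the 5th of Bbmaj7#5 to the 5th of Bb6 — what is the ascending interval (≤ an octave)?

d8

Bbmaj7#5 has F# as its 5th, and Bb6 has F as its 5th.
F# up to F is 11 semitones, a half step narrower than a perfect octave, so the interval is diminished.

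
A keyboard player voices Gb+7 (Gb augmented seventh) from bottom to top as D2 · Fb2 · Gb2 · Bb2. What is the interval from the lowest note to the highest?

The outer voices are D2 and Bb2.
From D to Bb: 8 semitones over a sixth = minor.

minor sixth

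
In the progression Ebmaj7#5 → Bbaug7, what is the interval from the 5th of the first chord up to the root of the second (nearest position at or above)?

Ebmaj7#5 has B as its 5th, and Bbaug7 has Bb as its root.
From B to Bb: 11 semitones over an octave = diminished.

diminished octave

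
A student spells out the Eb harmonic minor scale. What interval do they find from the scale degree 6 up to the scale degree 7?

A2

The scale runs Eb F Gb Ab Bb Cb D.
So we need the interval from Cb up to D.
From Cb to D: 3 semitones over a second = augmented.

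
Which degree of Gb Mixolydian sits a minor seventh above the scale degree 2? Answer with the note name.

Gb

The scale is Gb Ab Bb Cb Db Eb Fb.
The scale degree 2 is Ab; a minor seventh above that is Gb — scale degree 1.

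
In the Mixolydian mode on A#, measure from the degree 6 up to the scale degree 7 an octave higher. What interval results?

Spelling the Mixolydian mode on A#: A# B# C## D# E# F## G#.
The degree 6 is F## and the degree 7 (up an octave) is G#.
F## up to G# is 13 semitones, a half step narrower than a major ninth, so the interval is minor.

minor ninth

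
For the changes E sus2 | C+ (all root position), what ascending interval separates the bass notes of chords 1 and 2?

The roots are E and C.
6 letter names make it a sixth; at 8 semitones (a half step narrower than major) the quality is minor.

minor 6th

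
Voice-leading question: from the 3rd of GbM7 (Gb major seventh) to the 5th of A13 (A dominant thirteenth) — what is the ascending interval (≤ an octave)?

GbM7 (Gb major seventh) has Bb as its 3rd, and A13 (A dominant thirteenth) has E as its 5th.
Bb up to E is 6 semitones, a half step wider than a perfect fourth, so the interval is augmented.

augmented fourth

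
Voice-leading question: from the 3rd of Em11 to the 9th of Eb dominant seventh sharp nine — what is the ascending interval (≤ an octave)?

The 3rd of Em11 is G; the 9th of Eb dominant seventh sharp nine is F#.
From G to F# is 11 semitones, exactly the major seventh.

major seventh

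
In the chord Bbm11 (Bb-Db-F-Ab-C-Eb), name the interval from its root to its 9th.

The root is Bb and the 9th is C.
From Bb to C is 14 semitones, exactly the major ninth.

major ninth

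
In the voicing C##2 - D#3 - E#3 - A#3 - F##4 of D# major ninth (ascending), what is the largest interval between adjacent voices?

minor ninth

Adjacent intervals: C##2→D#3 = minor ninth; D#3→E#3 = major second; E#3→A#3 = perfect fourth; A#3→F##4 = major sixth.
The largest is C##2 to D#3, a minor ninth (13 semitones).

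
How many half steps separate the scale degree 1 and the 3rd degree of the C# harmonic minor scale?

The scale is C# D# E F# G# A B#.
C# up to E is a minor third — 3 semitones.

3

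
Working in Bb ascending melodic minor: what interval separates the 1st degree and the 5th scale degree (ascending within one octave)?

Spelling Bb ascending melodic minor: Bb C Db Eb F G A.
That puts Bb below F.
Counting 5 letters and 7 half steps from Bb gives a perfect fifth.

perfect fifth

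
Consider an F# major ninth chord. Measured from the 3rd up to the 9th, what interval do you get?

F# major ninth: F#-A#-C#-E#-G#.
3rd = A#; 9th = G#.
From A# to G#: 10 semitones over a seventh = minor.

minor seventh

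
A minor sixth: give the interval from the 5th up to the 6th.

major 2nd

A minor sixth: A C E F#.
5th = E; 6th = F#.
From E to F# is 2 semitones, exactly the major second.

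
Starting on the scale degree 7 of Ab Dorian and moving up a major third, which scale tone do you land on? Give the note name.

The scale is Ab Bb Cb Db Eb F Gb.
The scale degree 7 is Gb; a major third above that is Bb — scale degree 2.

Bb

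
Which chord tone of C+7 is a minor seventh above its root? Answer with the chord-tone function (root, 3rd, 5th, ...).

Spelling the chord: C, E, G#, Bb.
The root is C. A minor seventh above C is Bb.
Bb is the chord's 7th.

7th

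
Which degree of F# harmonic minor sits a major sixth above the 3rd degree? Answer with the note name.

The scale is F# G# A B C# D E#.
The 3rd degree is A; a major sixth above that is F# — scale degree 1.

F#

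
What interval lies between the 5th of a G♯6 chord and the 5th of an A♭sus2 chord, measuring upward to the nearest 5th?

diminished second

G♯6 has D♯ as its 5th, and A♭sus2 has E♭ as its 5th.
2 letter names make it a second; at 0 semitones (a whole step narrower than major) the quality is diminished.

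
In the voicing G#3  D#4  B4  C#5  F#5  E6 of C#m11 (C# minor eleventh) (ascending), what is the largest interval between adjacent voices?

Adjacent intervals: G#3→D#4 = perfect fifth; D#4→B4 = minor sixth; B4→C#5 = major second; C#5→F#5 = perfect fourth; F#5→E6 = minor seventh.
The largest is F#5 to E6, a minor seventh (10 semitones).

minor seventh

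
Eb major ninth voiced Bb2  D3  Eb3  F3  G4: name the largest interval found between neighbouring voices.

M9

Adjacent intervals: Bb2→D3 = major third; D3→Eb3 = minor second; Eb3→F3 = major second; F3→G4 = major ninth.
The largest is F3 to G4, a major ninth (14 semitones).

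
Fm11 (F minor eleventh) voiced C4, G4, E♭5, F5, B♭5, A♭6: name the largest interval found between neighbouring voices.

Adjacent intervals: C4→G4 = perfect fifth; G4→E♭5 = minor sixth; E♭5→F5 = major second; F5→B♭5 = perfect fourth; B♭5→A♭6 = minor seventh.
The largest is B♭5 to A♭6, a minor seventh (10 semitones).

minor 7th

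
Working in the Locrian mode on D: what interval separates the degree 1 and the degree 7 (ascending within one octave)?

minor seventh

D locrian: D Eb F G Ab Bb C.
Degree 1 = D; 7th degree = C.
From D to C: 10 semitones over a seventh = minor.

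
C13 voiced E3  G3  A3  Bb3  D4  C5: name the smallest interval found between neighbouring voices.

Adjacent intervals: E3→G3 = minor third; G3→A3 = major second; A3→Bb3 = minor second; Bb3→D4 = major third; D4→C5 = minor seventh.
The smallest is A3 to Bb3, a minor second (1 semitone).

minor second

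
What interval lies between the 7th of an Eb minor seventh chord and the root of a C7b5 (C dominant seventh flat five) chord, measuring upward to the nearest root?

M7

Eb minor seventh has Db as its 7th, and C7b5 (C dominant seventh flat five) has C as its root.
Counting 7 letters and 11 half steps from Db gives a major seventh.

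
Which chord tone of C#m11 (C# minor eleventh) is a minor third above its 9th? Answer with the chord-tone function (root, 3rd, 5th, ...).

Spelling the chord: C#, E, G#, B, D#, F#.
The 9th is D#. A minor third above D# is F#.
F# is the chord's 11th.

11th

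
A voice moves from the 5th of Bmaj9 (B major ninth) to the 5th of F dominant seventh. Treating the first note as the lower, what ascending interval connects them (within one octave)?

The 5th of Bmaj9 (B major ninth) is F#; the 5th of F dominant seventh is C.
From F# to C: 6 semitones over a fifth = diminished.

diminished fifth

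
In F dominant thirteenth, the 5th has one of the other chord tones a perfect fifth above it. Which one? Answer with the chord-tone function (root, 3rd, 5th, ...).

9th

F13 is spelled F A C Eb G D.
The 5th is C. A perfect fifth above C is G.
G is the chord's 9th.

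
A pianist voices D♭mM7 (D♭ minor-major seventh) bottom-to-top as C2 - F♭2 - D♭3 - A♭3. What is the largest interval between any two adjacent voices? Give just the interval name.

major sixth

Adjacent intervals: C2→F♭2 = diminished fourth; F♭2→D♭3 = major sixth; D♭3→A♭3 = perfect fifth.
The largest is F♭2 to D♭3, a major sixth (9 semitones).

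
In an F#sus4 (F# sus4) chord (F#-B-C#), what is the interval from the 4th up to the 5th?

major 2nd

4th = B; 5th = C#.
B up to C# spans 2 letter names and 2 semitones — a major second.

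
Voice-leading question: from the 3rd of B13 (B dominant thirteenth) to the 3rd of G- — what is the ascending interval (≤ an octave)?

The 3rd of B13 (B dominant thirteenth) is D#; the 3rd of G- is Bb.
6 letter names make it a sixth; at 7 semitones (a whole step narrower than major) the quality is diminished.

diminished sixth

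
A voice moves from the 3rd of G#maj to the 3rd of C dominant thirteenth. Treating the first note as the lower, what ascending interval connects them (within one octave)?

G#maj has B# as its 3rd, and C dominant thirteenth has E as its 3rd.
From B# to E: 4 semitones over a fourth = diminished.

diminished 4th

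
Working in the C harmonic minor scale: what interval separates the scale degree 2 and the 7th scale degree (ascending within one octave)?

The scale runs C D Eb F G Ab B.
So we need the interval from D up to B.
Counting 6 letters and 9 half steps from D gives a major sixth.

major sixth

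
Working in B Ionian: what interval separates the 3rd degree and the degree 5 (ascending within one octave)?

The scale runs B C# D# E F# G# A#.
The 3rd degree is D# and the scale degree 5 is F#.
D# up to F# is 3 semitones, a half step narrower than a major third, so the interval is minor.

minor third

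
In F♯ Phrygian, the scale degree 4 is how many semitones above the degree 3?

2

The scale is F♯ G A B C♯ D E.
A up to B is a major second — 2 semitones.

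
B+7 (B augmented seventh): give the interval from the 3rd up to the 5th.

B7#5: B–D#–F##–A.
So we need the interval from D# up to F##.
From D# to F## is 4 semitones, exactly the major third.

M3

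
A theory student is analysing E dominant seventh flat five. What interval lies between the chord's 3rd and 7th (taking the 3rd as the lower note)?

The chord tones of E7b5 (E dominant seventh flat five) are E–G#–Bb–D.
3rd = G#; 7th = D.
From G# to D: 6 semitones over a fifth = diminished.
That tritone between 3rd and 7th is what gives the dominant seventh its pull toward resolution.

diminished 5th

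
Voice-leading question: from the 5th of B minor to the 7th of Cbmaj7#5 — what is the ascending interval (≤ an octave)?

B minor has F# as its 5th, and Cbmaj7#5 has Bb as its 7th.
4 letter names make it a fourth; at 4 semitones (a half step narrower than perfect) the quality is diminished.

diminished 4th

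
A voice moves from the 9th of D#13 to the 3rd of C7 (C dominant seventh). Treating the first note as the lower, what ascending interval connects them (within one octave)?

D#13 has E# as its 9th, and C7 (C dominant seventh) has E as its 3rd.
E# up to E is 11 semitones, a half step narrower than a perfect octave, so the interval is diminished.

d8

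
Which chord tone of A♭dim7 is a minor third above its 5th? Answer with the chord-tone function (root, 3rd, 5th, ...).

7th

The chord tones of A♭°7 are A♭–C♭–E𝄫–G𝄫.
The 5th is E𝄫. A minor third above E𝄫 is G𝄫.
G𝄫 is the chord's 7th.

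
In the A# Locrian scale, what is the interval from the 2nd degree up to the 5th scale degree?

perfect fourth

Spelling the A# Locrian scale: A# B C# D# E F# G#.
So we need the interval from B up to E.
Counting 4 letters and 5 half steps from B gives a perfect fourth.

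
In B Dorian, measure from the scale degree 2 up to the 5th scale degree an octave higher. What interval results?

B dorian: B C♯ D E F♯ G♯ A.
That puts C♯ below F♯.
From C♯ to F♯ is 17 semitones, exactly the perfect eleventh.

perfect eleventh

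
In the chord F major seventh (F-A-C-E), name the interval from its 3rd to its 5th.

That puts A below C.
From A to C: 3 semitones over a third = minor.

m3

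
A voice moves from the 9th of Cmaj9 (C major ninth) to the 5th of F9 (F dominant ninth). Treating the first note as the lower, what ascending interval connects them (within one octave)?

The 9th of Cmaj9 (C major ninth) is D; the 5th of F9 (F dominant ninth) is C.
D up to C is 10 semitones, a half step narrower than a major seventh, so the interval is minor.

minor 7th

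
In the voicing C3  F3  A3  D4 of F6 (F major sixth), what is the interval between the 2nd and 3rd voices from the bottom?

Those voices are F3 and A3.
Counting 3 letters and 4 half steps from F gives a major third.

major third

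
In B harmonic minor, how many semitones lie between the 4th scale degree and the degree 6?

3

The scale is B C# D E F# G A#.
E up to G is a minor third — 3 semitones.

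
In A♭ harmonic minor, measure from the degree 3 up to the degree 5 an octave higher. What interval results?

The scale runs A♭ B♭ C♭ D♭ E♭ F♭ G.
That puts C♭ below E♭.
Counting 10 letters and 16 half steps from C♭ gives a major tenth.

M10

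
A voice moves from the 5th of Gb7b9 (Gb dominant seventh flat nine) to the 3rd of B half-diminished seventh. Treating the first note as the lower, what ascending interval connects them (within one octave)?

Gb7b9 (Gb dominant seventh flat nine) has Db as its 5th, and B half-diminished seventh has D as its 3rd.
From Db to D: 1 semitone over a unison = augmented.

augmented 1st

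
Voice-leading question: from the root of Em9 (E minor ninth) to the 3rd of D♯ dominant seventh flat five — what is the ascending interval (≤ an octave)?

augmented 2nd

Em9 (E minor ninth) has E as its root, and D♯ dominant seventh flat five has F𝄪 as its 3rd.
E up to F𝄪 is 3 semitones, a half step wider than a major second, so the interval is augmented.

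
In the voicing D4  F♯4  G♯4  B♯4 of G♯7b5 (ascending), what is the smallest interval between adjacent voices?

M2

Adjacent intervals: D4→F♯4 = major third; F♯4→G♯4 = major second; G♯4→B♯4 = major third.
The smallest is F♯4 to G♯4, a major second (2 semitones).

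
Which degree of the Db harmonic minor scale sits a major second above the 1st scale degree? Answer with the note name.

Eb

The scale is Db Eb Fb Gb Ab Bbb C.
The 1st scale degree is Db; a major second above that is Eb — scale degree 2.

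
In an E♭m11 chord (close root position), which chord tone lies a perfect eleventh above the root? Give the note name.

Ab

Spelling the chord: E♭ G♭ B♭ D♭ F A♭.
The root is E♭. A perfect eleventh above E♭ is A♭.
A♭ is the chord's 11th.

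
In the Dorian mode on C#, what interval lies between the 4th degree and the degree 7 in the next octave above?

P11

Spelling the Dorian mode on C#: C# D# E F# G# A# B.
The 4th degree is F# and the degree 7 (up an octave) is B.
Counting 11 letters and 17 half steps from F# gives a perfect eleventh.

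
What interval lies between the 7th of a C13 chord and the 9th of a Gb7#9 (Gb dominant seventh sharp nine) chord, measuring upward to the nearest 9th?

major 7th

The 7th of C13 is Bb; the 9th of Gb7#9 (Gb dominant seventh sharp nine) is A.
Bb up to A spans 7 letter names and 11 semitones — a major seventh.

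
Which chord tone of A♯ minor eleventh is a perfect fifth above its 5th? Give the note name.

A♯ minor eleventh: A♯–C♯–E♯–G♯–B♯–D♯.
The 5th is E♯. A perfect fifth above E♯ is B♯.
B♯ is the chord's 9th.

B#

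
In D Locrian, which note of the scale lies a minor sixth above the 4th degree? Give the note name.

The scale is D E♭ F G A♭ B♭ C.
The 4th degree is G; a minor sixth above that is E♭ — scale degree 2.

Eb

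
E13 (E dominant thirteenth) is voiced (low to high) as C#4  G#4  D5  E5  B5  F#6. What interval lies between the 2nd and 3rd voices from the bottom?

Those voices are G#4 and D5.
G# up to D is 6 semitones, a half step narrower than a perfect fifth, so the interval is diminished.

diminished fifth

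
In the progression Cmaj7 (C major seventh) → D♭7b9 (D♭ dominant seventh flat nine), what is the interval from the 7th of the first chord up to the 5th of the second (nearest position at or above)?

Cmaj7 (C major seventh) has B as its 7th, and D♭7b9 (D♭ dominant seventh flat nine) has A♭ as its 5th.
From B to A♭: 9 semitones over a seventh = diminished.

diminished seventh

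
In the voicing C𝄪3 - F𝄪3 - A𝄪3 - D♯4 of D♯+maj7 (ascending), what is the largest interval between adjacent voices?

perfect fourth

Adjacent intervals: C𝄪3→F𝄪3 = perfect fourth; F𝄪3→A𝄪3 = major third; A𝄪3→D♯4 = diminished fourth.
The largest is C𝄪3 to F𝄪3, a perfect fourth (5 semitones).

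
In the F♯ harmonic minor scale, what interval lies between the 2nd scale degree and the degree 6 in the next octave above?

diminished twelfth

Spelling the F♯ harmonic minor scale: F♯ G♯ A B C♯ D E♯.
So we need the interval from G♯ up to D.
12 letter names make it a twelfth; at 18 semitones (a half step narrower than perfect) the quality is diminished.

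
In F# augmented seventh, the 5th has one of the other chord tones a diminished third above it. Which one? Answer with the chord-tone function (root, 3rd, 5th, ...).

The chord tones of F# augmented seventh are F#, A#, C##, E.
The 5th is C##. A diminished third above C## is E.
E is the chord's 7th.

7th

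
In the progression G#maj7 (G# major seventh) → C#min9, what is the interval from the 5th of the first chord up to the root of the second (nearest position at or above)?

G#maj7 (G# major seventh) has D# as its 5th, and C#min9 has C# as its root.
7 letter names make it a seventh; at 10 semitones (a half step narrower than major) the quality is minor.

m7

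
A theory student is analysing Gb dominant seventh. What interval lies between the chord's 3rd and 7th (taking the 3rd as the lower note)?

Spelling the chord: Gb Bb Db Fb.
3rd = Bb; 7th = Fb.
Bb up to Fb is 6 semitones, a half step narrower than a perfect fifth, so the interval is diminished.

diminished fifth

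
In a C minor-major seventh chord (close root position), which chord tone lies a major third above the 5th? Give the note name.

CmM7: C, E♭, G, B.
The 5th is G. A major third above G is B.
B is the chord's 7th.

B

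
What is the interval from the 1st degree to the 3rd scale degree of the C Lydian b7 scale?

major 3rd

The scale runs C D E F# G A Bb.
The 1st degree is C and the 3rd scale degree is E.
Counting 3 letters and 4 half steps from C gives a major third.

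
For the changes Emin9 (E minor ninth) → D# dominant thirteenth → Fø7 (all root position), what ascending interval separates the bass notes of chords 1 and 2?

The roots are E and D#.
From E to D# is 11 semitones, exactly the major seventh.

M7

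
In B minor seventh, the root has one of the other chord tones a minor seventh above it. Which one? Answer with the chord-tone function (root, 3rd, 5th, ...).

7th

Bm7: B D F# A.
The root is B. A minor seventh above B is A.
A is the chord's 7th.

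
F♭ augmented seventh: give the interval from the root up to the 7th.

minor 7th

Spelling the chord: F♭ A♭ C E𝄫.
That puts F♭ below E𝄫.
7 letter names make it a seventh; at 10 semitones (a half step narrower than major) the quality is minor.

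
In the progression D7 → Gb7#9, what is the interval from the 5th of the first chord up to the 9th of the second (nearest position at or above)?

P1

The 5th of D7 is A; the 9th of Gb7#9 is A.
Counting 1 letters and 0 half steps from A gives a perfect unison.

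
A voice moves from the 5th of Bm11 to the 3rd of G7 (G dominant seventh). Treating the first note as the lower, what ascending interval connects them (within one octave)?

Bm11 has F# as its 5th, and G7 (G dominant seventh) has B as its 3rd.
From F# to B is 5 semitones, exactly the perfect fourth.

perfect fourth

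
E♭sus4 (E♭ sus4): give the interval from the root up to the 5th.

perfect fifth

Spelling the chord: E♭ A♭ B♭.
The root is E♭ and the 5th is B♭.
From E♭ to B♭ is 7 semitones, exactly the perfect fifth.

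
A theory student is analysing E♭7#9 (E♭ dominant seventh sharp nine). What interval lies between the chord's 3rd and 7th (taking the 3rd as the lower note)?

diminished fifth

E♭ dominant seventh sharp nine: E♭–G–B♭–D♭–F♯.
So we need the interval from G up to D♭.
G up to D♭ is 6 semitones, a half step narrower than a perfect fifth, so the interval is diminished.
That tritone between 3rd and 7th is what gives the dominant seventh its pull toward resolution.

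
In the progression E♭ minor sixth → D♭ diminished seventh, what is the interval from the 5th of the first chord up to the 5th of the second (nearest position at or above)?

diminished 7th

The 5th of E♭ minor sixth is B♭; the 5th of D♭ diminished seventh is A𝄫.
B♭ up to A𝄫 is 9 semitones, a whole step narrower than a major seventh, so the interval is diminished.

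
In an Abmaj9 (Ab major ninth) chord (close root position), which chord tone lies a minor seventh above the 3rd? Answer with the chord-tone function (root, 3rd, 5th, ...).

9th

Abmaj9 (Ab major ninth) is spelled Ab, C, Eb, G, Bb.
The 3rd is C. A minor seventh above C is Bb.
Bb is the chord's 9th.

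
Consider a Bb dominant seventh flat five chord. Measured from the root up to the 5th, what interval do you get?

diminished 5th

Bb7b5: Bb-D-Fb-Ab.
So we need the interval from Bb up to Fb.
5 letter names make it a fifth; at 6 semitones (a half step narrower than perfect) the quality is diminished.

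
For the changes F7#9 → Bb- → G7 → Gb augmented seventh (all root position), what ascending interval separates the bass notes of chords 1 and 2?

The roots are F and Bb.
F up to Bb spans 4 letter names and 5 semitones — a perfect fourth.

P4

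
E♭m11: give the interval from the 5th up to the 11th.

E♭ minor eleventh is spelled E♭-G♭-B♭-D♭-F-A♭.
The 5th is B♭ and the 11th is A♭.
B♭ up to A♭ is 10 semitones, a half step narrower than a major seventh, so the interval is minor.

m7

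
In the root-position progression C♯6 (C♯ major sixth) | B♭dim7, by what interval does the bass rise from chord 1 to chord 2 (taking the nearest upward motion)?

The roots are C♯ and B♭.
From C♯ to B♭: 9 semitones over a seventh = diminished.

diminished seventh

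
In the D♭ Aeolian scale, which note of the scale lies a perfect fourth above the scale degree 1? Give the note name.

The scale is D♭ E♭ F♭ G♭ A♭ B𝄫 C♭.
The scale degree 1 is D♭; a perfect fourth above that is G♭ — scale degree 4.

Gb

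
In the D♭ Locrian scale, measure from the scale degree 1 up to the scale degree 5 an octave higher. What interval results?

Spelling the D♭ Locrian scale: D♭ E𝄫 F♭ G♭ A𝄫 B𝄫 C♭.
Scale degree 1 = D♭; degree 5 (up an octave) = A𝄫.
12 letter names make it a twelfth; at 18 semitones (a half step narrower than perfect) the quality is diminished.

diminished 12th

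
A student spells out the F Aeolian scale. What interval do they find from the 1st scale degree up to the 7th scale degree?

minor seventh

The scale runs F G Ab Bb C Db Eb.
That puts F below Eb.
7 letter names make it a seventh; at 10 semitones (a half step narrower than major) the quality is minor.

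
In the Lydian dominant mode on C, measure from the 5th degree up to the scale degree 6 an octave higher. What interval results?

major 9th

C lydian dominant: C D E F♯ G A B♭.
So we need the interval from G up to A.
G up to A spans 9 letter names and 14 semitones — a major ninth.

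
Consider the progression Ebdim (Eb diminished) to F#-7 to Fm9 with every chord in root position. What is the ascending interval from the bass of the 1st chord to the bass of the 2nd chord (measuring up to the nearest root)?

The roots are Eb and F#.
Eb up to F# is 3 semitones, a half step wider than a major second, so the interval is augmented.

augmented 2nd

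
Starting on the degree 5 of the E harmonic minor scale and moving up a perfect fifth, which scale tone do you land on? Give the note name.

F#

The scale is E F# G A B C D#.
The degree 5 is B; a perfect fifth above that is F# — scale degree 2.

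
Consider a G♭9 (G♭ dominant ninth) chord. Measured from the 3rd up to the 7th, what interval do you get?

G♭9: G♭-B♭-D♭-F♭-A♭.
The 3rd is B♭ and the 7th is F♭.
From B♭ to F♭: 6 semitones over a fifth = diminished.

diminished fifth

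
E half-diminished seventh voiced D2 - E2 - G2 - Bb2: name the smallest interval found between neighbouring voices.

Adjacent intervals: D2→E2 = major second; E2→G2 = minor third; G2→Bb2 = minor third.
The smallest is D2 to E2, a major second (2 semitones).

major 2nd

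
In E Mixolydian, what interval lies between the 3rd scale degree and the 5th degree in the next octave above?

The scale runs E F# G# A B C# D.
3rd scale degree = G#; 5th degree (up an octave) = B.
10 letter names make it a tenth; at 15 semitones (a half step narrower than major) the quality is minor.

minor 10th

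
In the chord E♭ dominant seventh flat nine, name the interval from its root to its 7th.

Spelling the chord: E♭, G, B♭, D♭, F♭.
That puts E♭ below D♭.
7 letter names make it a seventh; at 10 semitones (a half step narrower than major) the quality is minor.

minor seventh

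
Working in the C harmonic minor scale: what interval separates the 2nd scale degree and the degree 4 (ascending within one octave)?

Spelling the C harmonic minor scale: C D E♭ F G A♭ B.
So we need the interval from D up to F.
From D to F: 3 semitones over a third = minor.

minor third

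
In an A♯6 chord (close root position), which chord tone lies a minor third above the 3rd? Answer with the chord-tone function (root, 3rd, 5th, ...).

5th

The chord tones of A♯6 (A♯ major sixth) are A♯–C𝄪–E♯–F𝄪.
The 3rd is C𝄪. A minor third above C𝄪 is E♯.
E♯ is the chord's 5th.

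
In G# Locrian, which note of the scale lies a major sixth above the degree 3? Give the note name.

G#

The scale is G# A B C# D E F#.
The degree 3 is B; a major sixth above that is G# — scale degree 1.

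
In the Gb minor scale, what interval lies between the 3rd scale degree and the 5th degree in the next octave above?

major tenth

Gb natural minor: Gb Ab Bbb Cb Db Ebb Fb.
So we need the interval from Bbb up to Db.
From Bbb to Db is 16 semitones, exactly the major tenth.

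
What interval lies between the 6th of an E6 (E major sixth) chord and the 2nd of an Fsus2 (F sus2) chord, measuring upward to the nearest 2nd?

d5

The 6th of E6 (E major sixth) is C#; the 2nd of Fsus2 (F sus2) is G.
5 letter names make it a fifth; at 6 semitones (a half step narrower than perfect) the quality is diminished.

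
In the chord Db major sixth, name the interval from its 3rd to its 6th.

The chord tones of Db major sixth are Db F Ab Bb.
The 3rd is F and the 6th is Bb.
F up to Bb spans 4 letter names and 5 semitones — a perfect fourth.

P4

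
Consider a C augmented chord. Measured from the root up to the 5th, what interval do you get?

A5

The chord tones of C+ (C augmented) are C–E–G#.
The root is C and the 5th is G#.
C up to G# is 8 semitones, a half step wider than a perfect fifth, so the interval is augmented.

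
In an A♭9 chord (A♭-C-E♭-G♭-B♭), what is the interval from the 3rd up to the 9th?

3rd = C; 9th = B♭.
C up to B♭ is 10 semitones, a half step narrower than a major seventh, so the interval is minor.

minor 7th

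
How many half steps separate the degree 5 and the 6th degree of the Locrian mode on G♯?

The scale is G♯ A B C♯ D E F♯.
D up to E is a major second — 2 semitones.

2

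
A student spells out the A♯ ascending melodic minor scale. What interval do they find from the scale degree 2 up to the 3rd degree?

The scale runs A♯ B♯ C♯ D♯ E♯ F𝄪 G𝄪.
Scale degree 2 = B♯; 3rd degree = C♯.
B♯ up to C♯ is 1 semitone, a half step narrower than a major second, so the interval is minor.

minor second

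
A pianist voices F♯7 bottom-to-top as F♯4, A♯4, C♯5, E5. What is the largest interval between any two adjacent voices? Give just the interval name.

M3

Adjacent intervals: F♯4→A♯4 = major third; A♯4→C♯5 = minor third; C♯5→E5 = minor third.
The largest is F♯4 to A♯4, a major third (4 semitones).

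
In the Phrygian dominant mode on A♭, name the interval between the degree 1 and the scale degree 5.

perfect fifth

Spelling the Phrygian dominant mode on A♭: A♭ B𝄫 C D♭ E♭ F♭ G♭.
The degree 1 is A♭ and the scale degree 5 is E♭.
A♭ up to E♭ spans 5 letter names and 7 semitones — a perfect fifth.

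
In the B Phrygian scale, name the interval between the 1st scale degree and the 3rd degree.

minor 3rd

B phrygian: B C D E F# G A.
1st scale degree = B; degree 3 = D.
From B to D: 3 semitones over a third = minor.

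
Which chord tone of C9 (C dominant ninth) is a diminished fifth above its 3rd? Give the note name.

Bb

The chord tones of C dominant ninth are C-E-G-B♭-D.
The 3rd is E. A diminished fifth above E is B♭.
B♭ is the chord's 7th.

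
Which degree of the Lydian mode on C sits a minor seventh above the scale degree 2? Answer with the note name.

C

The scale is C D E F♯ G A B.
The scale degree 2 is D; a minor seventh above that is C — scale degree 1.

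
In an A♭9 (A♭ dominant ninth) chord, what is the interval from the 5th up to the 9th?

A♭9: A♭, C, E♭, G♭, B♭.
That puts E♭ below B♭.
From E♭ to B♭ is 7 semitones, exactly the perfect fifth.

perfect fifth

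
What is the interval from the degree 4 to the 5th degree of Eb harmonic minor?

Spelling Eb harmonic minor: Eb F Gb Ab Bb Cb D.
The degree 4 is Ab and the 5th scale degree is Bb.
Counting 2 letters and 2 half steps from Ab gives a major second.

M2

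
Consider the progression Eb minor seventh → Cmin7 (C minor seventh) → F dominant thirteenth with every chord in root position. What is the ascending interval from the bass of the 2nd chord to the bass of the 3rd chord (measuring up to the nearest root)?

The roots are C and F.
Counting 4 letters and 5 half steps from C gives a perfect fourth.

perfect 4th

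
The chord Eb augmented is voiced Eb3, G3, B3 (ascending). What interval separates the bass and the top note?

The outer voices are Eb3 and B3.
5 letter names make it a fifth; at 8 semitones (a half step wider than perfect) the quality is augmented.

augmented fifth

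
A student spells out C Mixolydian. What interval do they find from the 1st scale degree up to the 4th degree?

C mixolydian: C D E F G A Bb.
1st scale degree = C; 4th degree = F.
From C to F is 5 semitones, exactly the perfect fourth.

perfect fourth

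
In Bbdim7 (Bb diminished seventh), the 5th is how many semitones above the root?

6

The chord tones of Bb diminished seventh are Bb–Db–Fb–Abb.
Bb to Fb is a diminished fifth: 6 semitones.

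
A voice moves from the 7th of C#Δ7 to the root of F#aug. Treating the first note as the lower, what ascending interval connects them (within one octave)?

diminished fifth

C#Δ7 has B# as its 7th, and F#aug has F# as its root.
5 letter names make it a fifth; at 6 semitones (a half step narrower than perfect) the quality is diminished.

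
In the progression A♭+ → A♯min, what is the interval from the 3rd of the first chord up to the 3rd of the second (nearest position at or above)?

A♭+ has C as its 3rd, and A♯min has C♯ as its 3rd.
From C to C♯: 1 semitone over a unison = augmented.

augmented 1st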